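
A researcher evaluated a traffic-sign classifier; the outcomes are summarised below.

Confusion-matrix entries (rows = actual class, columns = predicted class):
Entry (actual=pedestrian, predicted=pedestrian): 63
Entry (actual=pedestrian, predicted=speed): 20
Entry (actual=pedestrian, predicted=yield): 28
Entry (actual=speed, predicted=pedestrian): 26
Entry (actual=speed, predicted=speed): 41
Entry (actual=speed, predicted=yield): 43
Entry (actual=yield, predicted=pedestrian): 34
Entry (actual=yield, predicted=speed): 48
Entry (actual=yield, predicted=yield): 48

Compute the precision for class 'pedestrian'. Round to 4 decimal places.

precision = TP/(TP+FP).
pedestrian: TP=63, FP=26+34=60 → 63/123 = 0.51220

0.5122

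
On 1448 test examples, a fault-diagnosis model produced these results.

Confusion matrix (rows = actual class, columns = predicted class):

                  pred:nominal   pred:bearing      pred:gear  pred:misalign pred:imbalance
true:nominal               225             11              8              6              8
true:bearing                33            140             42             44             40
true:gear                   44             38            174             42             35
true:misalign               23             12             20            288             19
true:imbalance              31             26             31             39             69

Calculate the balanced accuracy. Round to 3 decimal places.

Balanced accuracy = mean of per-class recall.
  nominal: recall = 225/258 = 0.8721
  bearing: recall = 140/299 = 0.4682
  gear: recall = 174/333 = 0.5225
  misalign: recall = 288/362 = 0.7956
  imbalance: recall = 69/196 = 0.3520
Mean = (0.8721 + 0.4682 + 0.5225 + 0.7956 + 0.3520) / 5 = 0.602

0.602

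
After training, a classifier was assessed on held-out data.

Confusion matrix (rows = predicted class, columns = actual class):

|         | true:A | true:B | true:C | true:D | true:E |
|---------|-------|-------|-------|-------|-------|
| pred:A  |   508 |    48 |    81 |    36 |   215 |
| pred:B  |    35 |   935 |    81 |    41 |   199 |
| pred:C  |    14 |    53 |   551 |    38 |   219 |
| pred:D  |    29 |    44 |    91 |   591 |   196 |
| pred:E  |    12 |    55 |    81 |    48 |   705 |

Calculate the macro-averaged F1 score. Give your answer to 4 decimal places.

0.6706

Per-class F1 score (2·TP/(2·TP+FP+FN)):
  A: TP=508, FP=48+81+36+215=380, FN=35+14+29+12=90 → 1016/1486 = 0.68371
  B: TP=935, FP=35+81+41+199=356, FN=48+53+44+55=200 → 1870/2426 = 0.77082
  C: TP=551, FP=14+53+38+219=324, FN=81+81+91+81=334 → 1102/1760 = 0.62614
  D: TP=591, FP=29+44+91+196=360, FN=36+41+38+48=163 → 1182/1705 = 0.69326
  E: TP=705, FP=12+55+81+48=196, FN=215+199+219+196=829 → 1410/2435 = 0.57906
Macro-F1 score = mean = (0.68371 + 0.77082 + 0.62614 + 0.69326 + 0.57906) / 5 = 0.6706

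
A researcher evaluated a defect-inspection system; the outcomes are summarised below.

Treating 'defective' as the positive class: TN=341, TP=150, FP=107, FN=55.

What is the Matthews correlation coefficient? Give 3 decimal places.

0.468

MCC = (TP·TN − FP·FN) / √((TP+FP)(TP+FN)(TN+FP)(TN+FN))
Numerator = 150·341 − 107·55 = 45265
Denominator = √(257·205·448·396) = √9346740480 = 96678.5420
MCC = 45265 / 96678.5420 = 0.468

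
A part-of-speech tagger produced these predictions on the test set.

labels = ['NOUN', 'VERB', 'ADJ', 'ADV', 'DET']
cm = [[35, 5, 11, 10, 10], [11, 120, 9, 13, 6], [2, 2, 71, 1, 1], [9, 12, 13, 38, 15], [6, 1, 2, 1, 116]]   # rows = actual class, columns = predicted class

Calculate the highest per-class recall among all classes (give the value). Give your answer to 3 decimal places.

0.922

Per-class recall (TP/(TP+FN)):
  NOUN: TP=35, FN=5+11+10+10=36 → 35/71 = 0.4930
  VERB: TP=120, FN=11+9+13+6=39 → 120/159 = 0.7547
  ADJ: TP=71, FN=2+2+1+1=6 → 71/77 = 0.9221
  ADV: TP=38, FN=9+12+13+15=49 → 38/87 = 0.4368
  DET: TP=116, FN=6+1+2+1=10 → 116/126 = 0.9206
Highest is class 'ADJ' with recall = 0.922.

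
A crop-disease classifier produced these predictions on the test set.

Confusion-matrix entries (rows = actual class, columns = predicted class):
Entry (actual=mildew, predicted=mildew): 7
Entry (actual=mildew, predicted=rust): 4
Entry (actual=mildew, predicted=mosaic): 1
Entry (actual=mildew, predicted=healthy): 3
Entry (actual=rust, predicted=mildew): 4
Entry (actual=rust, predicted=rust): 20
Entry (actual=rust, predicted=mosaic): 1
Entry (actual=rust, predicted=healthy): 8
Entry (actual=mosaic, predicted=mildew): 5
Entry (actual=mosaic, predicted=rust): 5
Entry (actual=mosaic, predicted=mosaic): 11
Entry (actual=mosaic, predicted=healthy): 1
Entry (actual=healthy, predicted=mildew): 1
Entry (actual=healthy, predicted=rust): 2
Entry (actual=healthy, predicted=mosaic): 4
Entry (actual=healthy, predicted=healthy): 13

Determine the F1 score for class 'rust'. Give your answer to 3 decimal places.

Take TP from the diagonal, FP from the rest of the 'rust' prediction marginal, FN from the rest of the 'rust' actual marginal.
F1 score = 2·TP/(2·TP+FP+FN).
rust: TP=20, FP=4+5+2=11, FN=4+1+8=13 → 40/64 = 0.6250

0.625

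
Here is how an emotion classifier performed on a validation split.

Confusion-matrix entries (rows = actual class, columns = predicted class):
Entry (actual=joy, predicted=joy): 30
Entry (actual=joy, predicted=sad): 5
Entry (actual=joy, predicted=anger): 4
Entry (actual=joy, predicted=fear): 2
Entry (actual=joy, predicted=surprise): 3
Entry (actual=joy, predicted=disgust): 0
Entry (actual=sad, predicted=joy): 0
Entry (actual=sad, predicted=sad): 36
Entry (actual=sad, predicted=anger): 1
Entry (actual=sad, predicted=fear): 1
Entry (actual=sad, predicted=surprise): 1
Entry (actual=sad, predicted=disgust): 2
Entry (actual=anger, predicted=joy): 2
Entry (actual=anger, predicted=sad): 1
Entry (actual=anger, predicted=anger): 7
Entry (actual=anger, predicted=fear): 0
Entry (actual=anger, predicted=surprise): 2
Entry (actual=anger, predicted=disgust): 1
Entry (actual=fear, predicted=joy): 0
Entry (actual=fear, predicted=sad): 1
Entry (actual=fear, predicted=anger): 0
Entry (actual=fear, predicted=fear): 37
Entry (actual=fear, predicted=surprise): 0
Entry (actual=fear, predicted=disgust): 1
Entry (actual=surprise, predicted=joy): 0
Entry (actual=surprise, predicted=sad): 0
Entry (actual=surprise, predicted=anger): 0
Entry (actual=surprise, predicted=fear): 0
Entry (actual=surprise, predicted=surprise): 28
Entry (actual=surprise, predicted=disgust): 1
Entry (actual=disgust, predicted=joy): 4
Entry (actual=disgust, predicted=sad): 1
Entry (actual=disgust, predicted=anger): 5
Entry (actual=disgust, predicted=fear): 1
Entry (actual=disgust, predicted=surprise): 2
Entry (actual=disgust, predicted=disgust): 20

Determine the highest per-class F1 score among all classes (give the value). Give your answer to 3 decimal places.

0.925

Per-class F1 score (2·TP/(2·TP+FP+FN)):
  joy: TP=30, FP=0+2+0+0+4=6, FN=5+4+2+3+0=14 → 60/80 = 0.7500
  sad: TP=36, FP=5+1+1+0+1=8, FN=0+1+1+1+2=5 → 72/85 = 0.8471
  anger: TP=7, FP=4+1+0+0+5=10, FN=2+1+0+2+1=6 → 14/30 = 0.4667
  fear: TP=37, FP=2+1+0+0+1=4, FN=0+1+0+0+1=2 → 74/80 = 0.9250
  surprise: TP=28, FP=3+1+2+0+2=8, FN=0+0+0+0+1=1 → 56/65 = 0.8615
  disgust: TP=20, FP=0+2+1+1+1=5, FN=4+1+5+1+2=13 → 40/58 = 0.6897
Highest is class 'fear' with F1 score = 0.925.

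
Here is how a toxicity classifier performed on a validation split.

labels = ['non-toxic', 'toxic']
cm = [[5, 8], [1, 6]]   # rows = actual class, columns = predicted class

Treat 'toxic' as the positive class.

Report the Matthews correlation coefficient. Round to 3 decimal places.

MCC = (TP·TN − FP·FN) / √((TP+FP)(TP+FN)(TN+FP)(TN+FN))
Numerator = 6·5 − 8·1 = 22
Denominator = √(14·7·13·6) = √7644 = 87.4300
MCC = 22 / 87.4300 = 0.252

0.252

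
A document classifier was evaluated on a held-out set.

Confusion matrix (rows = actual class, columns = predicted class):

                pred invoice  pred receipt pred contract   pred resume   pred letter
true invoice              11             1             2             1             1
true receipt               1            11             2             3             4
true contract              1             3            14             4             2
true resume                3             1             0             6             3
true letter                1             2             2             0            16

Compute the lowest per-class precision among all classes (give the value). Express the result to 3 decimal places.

0.429

Per-class precision (TP/(TP+FP)):
  invoice: TP=11, FP=1+1+3+1=6 → 11/17 = 0.6471
  receipt: TP=11, FP=1+3+1+2=7 → 11/18 = 0.6111
  contract: TP=14, FP=2+2+0+2=6 → 14/20 = 0.7000
  resume: TP=6, FP=1+3+4+0=8 → 6/14 = 0.4286
  letter: TP=16, FP=1+4+2+3=10 → 16/26 = 0.6154
Lowest is class 'resume' with precision = 0.429.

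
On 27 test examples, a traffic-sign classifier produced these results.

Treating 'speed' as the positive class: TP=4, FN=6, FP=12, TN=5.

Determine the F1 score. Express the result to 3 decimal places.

Precision = TP/(TP+FP) = 4/16 = 0.2500
Recall = TP/(TP+FN) = 4/10 = 0.4000
F1 = 2·TP/(2·TP+FP+FN) = 8/26 = 0.308

0.308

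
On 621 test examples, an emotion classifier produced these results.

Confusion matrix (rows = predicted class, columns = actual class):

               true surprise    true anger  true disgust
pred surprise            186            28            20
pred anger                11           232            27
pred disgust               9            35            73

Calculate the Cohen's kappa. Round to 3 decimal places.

0.669

Observed agreement pₒ = trace/N = 491/621 = 0.7907
Expected agreement pₑ = Σ (rowᵢ·colᵢ)/N² = (206·234 + 295·270 + 120·117)/621² = 0.3679
κ = (pₒ − pₑ)/(1 − pₑ) = (0.7907 − 0.3679)/(1 − 0.3679) = 0.669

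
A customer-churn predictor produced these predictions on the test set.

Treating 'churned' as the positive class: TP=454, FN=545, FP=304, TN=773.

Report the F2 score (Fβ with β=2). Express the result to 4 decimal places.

Fβ = (1+β²)·TP / ((1+β²)·TP + β²·FN + FP), with β²=4
= 5·454 / (5·454 + 4·545 + 304) = 0.4775

0.4775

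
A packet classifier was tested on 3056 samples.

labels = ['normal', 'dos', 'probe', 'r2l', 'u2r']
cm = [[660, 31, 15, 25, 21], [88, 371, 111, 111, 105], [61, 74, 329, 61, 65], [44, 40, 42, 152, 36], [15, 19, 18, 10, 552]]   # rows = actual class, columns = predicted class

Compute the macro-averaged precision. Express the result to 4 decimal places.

0.6449

Per-class precision (TP/(TP+FP)):
  normal: TP=660, FP=88+61+44+15=208 → 660/868 = 0.76037
  dos: TP=371, FP=31+74+40+19=164 → 371/535 = 0.69346
  probe: TP=329, FP=15+111+42+18=186 → 329/515 = 0.63883
  r2l: TP=152, FP=25+111+61+10=207 → 152/359 = 0.42340
  u2r: TP=552, FP=21+105+65+36=227 → 552/779 = 0.70860
Macro-precision = mean = (0.76037 + 0.69346 + 0.63883 + 0.42340 + 0.70860) / 5 = 0.6449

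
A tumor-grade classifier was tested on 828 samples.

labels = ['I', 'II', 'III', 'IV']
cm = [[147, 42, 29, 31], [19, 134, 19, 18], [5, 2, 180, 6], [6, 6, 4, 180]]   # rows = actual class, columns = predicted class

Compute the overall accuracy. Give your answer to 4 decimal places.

0.7742

Accuracy = trace / total = (147+134+180+180=641) / 828 = 641/828 = 0.7742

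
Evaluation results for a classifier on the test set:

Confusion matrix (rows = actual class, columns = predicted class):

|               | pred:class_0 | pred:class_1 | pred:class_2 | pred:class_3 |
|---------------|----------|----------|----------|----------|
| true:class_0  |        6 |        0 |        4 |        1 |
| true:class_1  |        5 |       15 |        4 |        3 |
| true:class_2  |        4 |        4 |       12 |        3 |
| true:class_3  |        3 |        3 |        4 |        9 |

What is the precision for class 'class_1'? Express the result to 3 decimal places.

0.682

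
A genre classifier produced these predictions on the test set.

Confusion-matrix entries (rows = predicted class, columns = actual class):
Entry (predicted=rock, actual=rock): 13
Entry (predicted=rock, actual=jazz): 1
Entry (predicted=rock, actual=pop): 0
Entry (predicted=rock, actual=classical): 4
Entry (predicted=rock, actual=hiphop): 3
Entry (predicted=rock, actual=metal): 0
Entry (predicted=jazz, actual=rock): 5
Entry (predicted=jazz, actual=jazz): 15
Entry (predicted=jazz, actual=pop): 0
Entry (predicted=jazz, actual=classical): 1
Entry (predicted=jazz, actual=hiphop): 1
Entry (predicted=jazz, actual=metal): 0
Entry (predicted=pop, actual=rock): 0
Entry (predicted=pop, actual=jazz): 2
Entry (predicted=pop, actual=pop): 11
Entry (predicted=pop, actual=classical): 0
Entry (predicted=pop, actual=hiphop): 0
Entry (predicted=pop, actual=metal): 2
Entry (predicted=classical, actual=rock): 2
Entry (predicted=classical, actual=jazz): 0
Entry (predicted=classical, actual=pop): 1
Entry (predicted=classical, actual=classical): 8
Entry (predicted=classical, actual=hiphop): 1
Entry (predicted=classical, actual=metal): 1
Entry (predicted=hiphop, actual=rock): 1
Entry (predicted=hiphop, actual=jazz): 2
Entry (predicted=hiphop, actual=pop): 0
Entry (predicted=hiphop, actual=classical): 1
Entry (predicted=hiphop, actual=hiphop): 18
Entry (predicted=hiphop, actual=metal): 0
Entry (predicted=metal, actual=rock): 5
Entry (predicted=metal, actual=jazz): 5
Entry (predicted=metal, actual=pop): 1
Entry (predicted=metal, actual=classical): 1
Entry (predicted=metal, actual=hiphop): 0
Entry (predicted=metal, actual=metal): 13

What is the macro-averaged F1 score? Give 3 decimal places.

Per-class F1 score (2·TP/(2·TP+FP+FN)):
  rock: TP=13, FP=1+0+4+3+0=8, FN=5+0+2+1+5=13 → 26/47 = 0.5532
  jazz: TP=15, FP=5+0+1+1+0=7, FN=1+2+0+2+5=10 → 30/47 = 0.6383
  pop: TP=11, FP=0+2+0+0+2=4, FN=0+0+1+0+1=2 → 22/28 = 0.7857
  classical: TP=8, FP=2+0+1+1+1=5, FN=4+1+0+1+1=7 → 16/28 = 0.5714
  hiphop: TP=18, FP=1+2+0+1+0=4, FN=3+1+0+1+0=5 → 36/45 = 0.8000
  metal: TP=13, FP=5+5+1+1+0=12, FN=0+0+2+1+0=3 → 26/41 = 0.6341
Macro-F1 score = mean = (0.5532 + 0.6383 + 0.7857 + 0.5714 + 0.8000 + 0.6341) / 6 = 0.664

0.664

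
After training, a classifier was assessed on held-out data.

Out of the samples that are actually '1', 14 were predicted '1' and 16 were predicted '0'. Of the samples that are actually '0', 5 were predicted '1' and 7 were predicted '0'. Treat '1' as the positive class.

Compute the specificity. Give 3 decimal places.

Specificity = TN/(TN+FP) = 7/(7+5) = 0.583

0.583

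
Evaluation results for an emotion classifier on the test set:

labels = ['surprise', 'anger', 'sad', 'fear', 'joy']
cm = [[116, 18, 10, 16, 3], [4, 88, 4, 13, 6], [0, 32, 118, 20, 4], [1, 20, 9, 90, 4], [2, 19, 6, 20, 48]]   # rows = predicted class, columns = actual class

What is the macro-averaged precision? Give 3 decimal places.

0.677

Per-class precision (TP/(TP+FP)):
  surprise: TP=116, FP=18+10+16+3=47 → 116/163 = 0.7117
  anger: TP=88, FP=4+4+13+6=27 → 88/115 = 0.7652
  sad: TP=118, FP=0+32+20+4=56 → 118/174 = 0.6782
  fear: TP=90, FP=1+20+9+4=34 → 90/124 = 0.7258
  joy: TP=48, FP=2+19+6+20=47 → 48/95 = 0.5053
Macro-precision = mean = (0.7117 + 0.7652 + 0.6782 + 0.7258 + 0.5053) / 5 = 0.677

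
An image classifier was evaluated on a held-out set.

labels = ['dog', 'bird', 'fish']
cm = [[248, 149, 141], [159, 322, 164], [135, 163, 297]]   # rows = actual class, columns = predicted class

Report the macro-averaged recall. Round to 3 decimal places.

Per-class recall (TP/(TP+FN)):
  dog: TP=248, FN=149+141=290 → 248/538 = 0.4610
  bird: TP=322, FN=159+164=323 → 322/645 = 0.4992
  fish: TP=297, FN=135+163=298 → 297/595 = 0.4992
Macro-recall = mean = (0.4610 + 0.4992 + 0.4992) / 3 = 0.486

0.486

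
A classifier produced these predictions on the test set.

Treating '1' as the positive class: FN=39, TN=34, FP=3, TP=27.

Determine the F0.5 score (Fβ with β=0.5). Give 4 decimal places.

0.7258

Fβ = (1+β²)·TP / ((1+β²)·TP + β²·FN + FP), with β²=1/4
= 1.25·27 / (1.25·27 + 0.25·39 + 3) = 0.7258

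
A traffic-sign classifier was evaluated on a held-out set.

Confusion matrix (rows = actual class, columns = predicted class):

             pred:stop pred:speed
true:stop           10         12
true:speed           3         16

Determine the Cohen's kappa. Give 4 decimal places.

0.2874

Observed agreement pₒ = trace/N = 26/41 = 0.63415
Expected agreement pₑ = Σ (rowᵢ·colᵢ)/N² = (22·13 + 19·28)/41² = 0.48662
κ = (pₒ − pₑ)/(1 − pₑ) = (0.63415 − 0.48662)/(1 − 0.48662) = 0.2874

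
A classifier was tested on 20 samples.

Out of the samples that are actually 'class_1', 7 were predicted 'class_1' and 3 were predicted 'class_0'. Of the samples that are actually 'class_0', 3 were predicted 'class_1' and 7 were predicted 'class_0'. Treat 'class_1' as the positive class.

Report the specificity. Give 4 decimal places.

Specificity = TN/(TN+FP) = 7/(7+3) = 0.7000

0.7000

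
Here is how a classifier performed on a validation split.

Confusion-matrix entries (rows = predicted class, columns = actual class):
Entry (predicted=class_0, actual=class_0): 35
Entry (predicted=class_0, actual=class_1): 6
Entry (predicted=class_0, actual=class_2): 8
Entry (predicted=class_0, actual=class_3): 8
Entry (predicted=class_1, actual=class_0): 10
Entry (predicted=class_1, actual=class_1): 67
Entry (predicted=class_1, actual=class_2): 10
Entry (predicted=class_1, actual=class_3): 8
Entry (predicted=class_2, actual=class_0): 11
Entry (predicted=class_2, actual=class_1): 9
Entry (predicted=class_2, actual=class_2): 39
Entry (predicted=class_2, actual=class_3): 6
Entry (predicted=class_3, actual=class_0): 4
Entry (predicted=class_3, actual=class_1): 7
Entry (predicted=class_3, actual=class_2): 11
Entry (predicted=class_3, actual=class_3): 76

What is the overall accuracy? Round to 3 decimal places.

0.689

Accuracy = trace / total = (35+67+39+76=217) / 315 = 217/315 = 0.689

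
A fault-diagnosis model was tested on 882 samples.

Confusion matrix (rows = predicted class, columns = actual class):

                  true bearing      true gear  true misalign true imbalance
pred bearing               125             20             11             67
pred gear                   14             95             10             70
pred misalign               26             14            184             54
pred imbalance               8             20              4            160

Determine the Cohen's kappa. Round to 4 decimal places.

Observed agreement pₒ = trace/N = 564/882 = 0.63946
Expected agreement pₑ = Σ (rowᵢ·colᵢ)/N² = (173·223 + 149·189 + 209·278 + 351·192)/882² = 0.24711
κ = (pₒ − pₑ)/(1 − pₑ) = (0.63946 − 0.24711)/(1 − 0.24711) = 0.5211

0.5211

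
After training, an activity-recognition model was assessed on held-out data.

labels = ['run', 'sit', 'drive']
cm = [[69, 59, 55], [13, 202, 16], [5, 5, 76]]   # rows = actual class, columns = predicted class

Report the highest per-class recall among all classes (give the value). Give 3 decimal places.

0.884

Per-class recall (TP/(TP+FN)):
  run: TP=69, FN=59+55=114 → 69/183 = 0.3770
  sit: TP=202, FN=13+16=29 → 202/231 = 0.8745
  drive: TP=76, FN=5+5=10 → 76/86 = 0.8837
Highest is class 'drive' with recall = 0.884.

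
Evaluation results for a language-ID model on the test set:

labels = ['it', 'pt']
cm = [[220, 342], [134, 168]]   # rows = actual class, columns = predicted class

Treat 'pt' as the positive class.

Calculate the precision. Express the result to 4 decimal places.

Precision = TP/(TP+FP) = 168/(168+342) = 168/510 = 0.3294

0.3294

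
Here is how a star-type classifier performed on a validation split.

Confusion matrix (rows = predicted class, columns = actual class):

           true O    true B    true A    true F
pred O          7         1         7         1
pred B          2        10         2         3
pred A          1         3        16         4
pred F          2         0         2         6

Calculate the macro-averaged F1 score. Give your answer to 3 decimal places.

0.568

Per-class F1 score (2·TP/(2·TP+FP+FN)):
  O: TP=7, FP=1+7+1=9, FN=2+1+2=5 → 14/28 = 0.5000
  B: TP=10, FP=2+2+3=7, FN=1+3+0=4 → 20/31 = 0.6452
  A: TP=16, FP=1+3+4=8, FN=7+2+2=11 → 32/51 = 0.6275
  F: TP=6, FP=2+0+2=4, FN=1+3+4=8 → 12/24 = 0.5000
Macro-F1 score = mean = (0.5000 + 0.6452 + 0.6275 + 0.5000) / 4 = 0.568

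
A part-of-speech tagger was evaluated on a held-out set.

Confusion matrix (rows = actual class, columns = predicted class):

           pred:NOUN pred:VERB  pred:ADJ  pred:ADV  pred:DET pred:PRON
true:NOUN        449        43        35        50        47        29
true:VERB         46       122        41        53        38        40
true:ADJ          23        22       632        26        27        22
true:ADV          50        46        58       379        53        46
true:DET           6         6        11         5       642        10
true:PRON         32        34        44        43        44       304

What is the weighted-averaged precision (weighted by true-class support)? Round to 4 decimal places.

0.7016

Per-class precision (TP/(TP+FP)):
  NOUN: TP=449, FP=46+23+50+6+32=157 → 449/606 = 0.74092
  VERB: TP=122, FP=43+22+46+6+34=151 → 122/273 = 0.44689
  ADJ: TP=632, FP=35+41+58+11+44=189 → 632/821 = 0.76979
  ADV: TP=379, FP=50+53+26+5+43=177 → 379/556 = 0.68165
  DET: TP=642, FP=47+38+27+53+44=209 → 642/851 = 0.75441
  PRON: TP=304, FP=29+40+22+46+10=147 → 304/451 = 0.67406
Weighted-precision = Σ (supportᵢ/N)·precisionᵢ with N=3558: (653/3558)·0.74092 + (340/3558)·0.44689 + (752/3558)·0.76979 + (632/3558)·0.68165 + (680/3558)·0.75441 + (501/3558)·0.67406 = 0.7016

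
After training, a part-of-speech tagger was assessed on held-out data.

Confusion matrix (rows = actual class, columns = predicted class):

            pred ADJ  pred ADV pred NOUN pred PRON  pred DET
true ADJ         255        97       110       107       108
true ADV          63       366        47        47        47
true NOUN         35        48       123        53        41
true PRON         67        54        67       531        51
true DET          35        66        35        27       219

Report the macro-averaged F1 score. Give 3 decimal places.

0.526

Per-class F1 score (2·TP/(2·TP+FP+FN)):
  ADJ: TP=255, FP=63+35+67+35=200, FN=97+110+107+108=422 → 510/1132 = 0.4505
  ADV: TP=366, FP=97+48+54+66=265, FN=63+47+47+47=204 → 732/1201 = 0.6095
  NOUN: TP=123, FP=110+47+67+35=259, FN=35+48+53+41=177 → 246/682 = 0.3607
  PRON: TP=531, FP=107+47+53+27=234, FN=67+54+67+51=239 → 1062/1535 = 0.6919
  DET: TP=219, FP=108+47+41+51=247, FN=35+66+35+27=163 → 438/848 = 0.5165
Macro-F1 score = mean = (0.4505 + 0.6095 + 0.3607 + 0.6919 + 0.5165) / 5 = 0.526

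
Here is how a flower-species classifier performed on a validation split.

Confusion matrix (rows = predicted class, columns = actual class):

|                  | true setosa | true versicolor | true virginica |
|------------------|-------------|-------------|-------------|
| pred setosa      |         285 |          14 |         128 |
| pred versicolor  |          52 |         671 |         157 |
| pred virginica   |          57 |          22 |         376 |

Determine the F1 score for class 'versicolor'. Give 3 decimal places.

0.846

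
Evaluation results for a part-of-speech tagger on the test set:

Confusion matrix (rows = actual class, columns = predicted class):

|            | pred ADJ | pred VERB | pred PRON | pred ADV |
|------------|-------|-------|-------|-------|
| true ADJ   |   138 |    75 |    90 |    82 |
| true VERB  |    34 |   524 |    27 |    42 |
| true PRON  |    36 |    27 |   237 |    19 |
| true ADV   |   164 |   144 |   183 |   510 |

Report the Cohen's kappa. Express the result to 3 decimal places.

0.460

Observed agreement pₒ = trace/N = 1409/2332 = 0.6042
Expected agreement pₑ = Σ (rowᵢ·colᵢ)/N² = (385·372 + 627·770 + 319·537 + 1001·653)/2332² = 0.2668
κ = (pₒ − pₑ)/(1 − pₑ) = (0.6042 − 0.2668)/(1 − 0.2668) = 0.460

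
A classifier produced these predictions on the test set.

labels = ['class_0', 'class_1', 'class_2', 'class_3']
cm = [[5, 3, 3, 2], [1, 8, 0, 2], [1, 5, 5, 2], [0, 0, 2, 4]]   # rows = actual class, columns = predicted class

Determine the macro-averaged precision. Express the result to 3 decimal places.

0.529

Per-class precision (TP/(TP+FP)):
  class_0: TP=5, FP=1+1+0=2 → 5/7 = 0.7143
  class_1: TP=8, FP=3+5+0=8 → 8/16 = 0.5000
  class_2: TP=5, FP=3+0+2=5 → 5/10 = 0.5000
  class_3: TP=4, FP=2+2+2=6 → 4/10 = 0.4000
Macro-precision = mean = (0.7143 + 0.5000 + 0.5000 + 0.4000) / 4 = 0.529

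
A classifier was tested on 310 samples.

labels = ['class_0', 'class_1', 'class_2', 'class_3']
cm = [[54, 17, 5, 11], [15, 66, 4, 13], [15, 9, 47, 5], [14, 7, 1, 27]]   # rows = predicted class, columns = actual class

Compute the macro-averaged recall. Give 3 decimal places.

Per-class recall (TP/(TP+FN)):
  class_0: TP=54, FN=15+15+14=44 → 54/98 = 0.5510
  class_1: TP=66, FN=17+9+7=33 → 66/99 = 0.6667
  class_2: TP=47, FN=5+4+1=10 → 47/57 = 0.8246
  class_3: TP=27, FN=11+13+5=29 → 27/56 = 0.4821
Macro-recall = mean = (0.5510 + 0.6667 + 0.8246 + 0.4821) / 4 = 0.631

0.631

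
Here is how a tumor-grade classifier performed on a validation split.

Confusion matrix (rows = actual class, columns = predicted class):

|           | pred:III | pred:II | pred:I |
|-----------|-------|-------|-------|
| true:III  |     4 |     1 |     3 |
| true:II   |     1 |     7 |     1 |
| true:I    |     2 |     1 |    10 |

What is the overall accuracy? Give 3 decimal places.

Accuracy = trace / total = (4+7+10=21) / 30 = 21/30 = 0.700

0.700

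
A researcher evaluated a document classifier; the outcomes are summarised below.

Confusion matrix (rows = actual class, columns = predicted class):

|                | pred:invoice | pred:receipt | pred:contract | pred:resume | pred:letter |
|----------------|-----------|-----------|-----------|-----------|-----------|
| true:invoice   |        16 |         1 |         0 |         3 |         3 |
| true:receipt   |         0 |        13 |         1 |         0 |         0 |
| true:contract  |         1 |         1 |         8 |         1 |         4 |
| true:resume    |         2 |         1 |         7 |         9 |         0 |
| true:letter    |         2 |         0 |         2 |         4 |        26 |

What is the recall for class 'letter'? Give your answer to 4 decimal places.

0.7647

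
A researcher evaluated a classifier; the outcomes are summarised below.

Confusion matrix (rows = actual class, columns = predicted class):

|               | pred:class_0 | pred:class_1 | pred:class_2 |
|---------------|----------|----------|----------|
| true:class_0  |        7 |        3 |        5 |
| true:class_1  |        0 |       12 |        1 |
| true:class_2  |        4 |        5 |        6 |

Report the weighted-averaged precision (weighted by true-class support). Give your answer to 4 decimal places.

Per-class precision (TP/(TP+FP)):
  class_0: TP=7, FP=0+4=4 → 7/11 = 0.63636
  class_1: TP=12, FP=3+5=8 → 12/20 = 0.60000
  class_2: TP=6, FP=5+1=6 → 6/12 = 0.50000
Weighted-precision = Σ (supportᵢ/N)·precisionᵢ with N=43: (15/43)·0.63636 + (13/43)·0.60000 + (15/43)·0.50000 = 0.5778

0.5778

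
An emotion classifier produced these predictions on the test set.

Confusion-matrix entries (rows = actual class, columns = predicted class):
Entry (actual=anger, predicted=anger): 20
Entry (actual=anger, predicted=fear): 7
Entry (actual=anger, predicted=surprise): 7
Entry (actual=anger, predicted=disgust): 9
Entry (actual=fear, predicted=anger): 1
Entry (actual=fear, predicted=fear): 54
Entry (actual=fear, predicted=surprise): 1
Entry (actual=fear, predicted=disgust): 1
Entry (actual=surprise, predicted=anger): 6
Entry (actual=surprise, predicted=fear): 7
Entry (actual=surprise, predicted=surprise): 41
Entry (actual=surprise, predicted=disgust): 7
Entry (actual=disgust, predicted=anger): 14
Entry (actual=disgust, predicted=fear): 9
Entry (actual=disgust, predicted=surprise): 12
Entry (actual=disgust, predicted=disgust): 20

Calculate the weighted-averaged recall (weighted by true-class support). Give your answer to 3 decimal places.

0.625

Per-class recall (TP/(TP+FN)):
  anger: TP=20, FN=7+7+9=23 → 20/43 = 0.4651
  fear: TP=54, FN=1+1+1=3 → 54/57 = 0.9474
  surprise: TP=41, FN=6+7+7=20 → 41/61 = 0.6721
  disgust: TP=20, FN=14+9+12=35 → 20/55 = 0.3636
Weighted-recall = Σ (supportᵢ/N)·recallᵢ with N=216: (43/216)·0.4651 + (57/216)·0.9474 + (61/216)·0.6721 + (55/216)·0.3636 = 0.625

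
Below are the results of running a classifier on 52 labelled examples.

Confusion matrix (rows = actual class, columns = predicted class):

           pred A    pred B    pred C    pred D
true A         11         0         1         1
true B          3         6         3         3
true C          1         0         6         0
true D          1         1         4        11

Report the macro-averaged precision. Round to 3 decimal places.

Per-class precision (TP/(TP+FP)):
  A: TP=11, FP=3+1+1=5 → 11/16 = 0.6875
  B: TP=6, FP=0+0+1=1 → 6/7 = 0.8571
  C: TP=6, FP=1+3+4=8 → 6/14 = 0.4286
  D: TP=11, FP=1+3+0=4 → 11/15 = 0.7333
Macro-precision = mean = (0.6875 + 0.8571 + 0.4286 + 0.7333) / 4 = 0.677

0.677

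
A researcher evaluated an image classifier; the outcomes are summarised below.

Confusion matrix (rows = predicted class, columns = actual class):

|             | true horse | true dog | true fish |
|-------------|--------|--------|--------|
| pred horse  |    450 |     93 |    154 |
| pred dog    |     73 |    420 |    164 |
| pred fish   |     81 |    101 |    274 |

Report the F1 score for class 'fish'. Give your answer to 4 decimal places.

Treat 'fish' as positive and all other classes as negative.
F1 score = 2·TP/(2·TP+FP+FN).
fish: TP=274, FP=81+101=182, FN=154+164=318 → 548/1048 = 0.52290

0.5229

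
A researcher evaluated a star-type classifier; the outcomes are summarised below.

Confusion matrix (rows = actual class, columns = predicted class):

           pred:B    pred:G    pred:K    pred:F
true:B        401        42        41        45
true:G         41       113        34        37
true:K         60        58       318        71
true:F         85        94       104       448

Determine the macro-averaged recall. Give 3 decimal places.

0.625

Per-class recall (TP/(TP+FN)):
  B: TP=401, FN=42+41+45=128 → 401/529 = 0.7580
  G: TP=113, FN=41+34+37=112 → 113/225 = 0.5022
  K: TP=318, FN=60+58+71=189 → 318/507 = 0.6272
  F: TP=448, FN=85+94+104=283 → 448/731 = 0.6129
Macro-recall = mean = (0.7580 + 0.5022 + 0.6272 + 0.6129) / 4 = 0.625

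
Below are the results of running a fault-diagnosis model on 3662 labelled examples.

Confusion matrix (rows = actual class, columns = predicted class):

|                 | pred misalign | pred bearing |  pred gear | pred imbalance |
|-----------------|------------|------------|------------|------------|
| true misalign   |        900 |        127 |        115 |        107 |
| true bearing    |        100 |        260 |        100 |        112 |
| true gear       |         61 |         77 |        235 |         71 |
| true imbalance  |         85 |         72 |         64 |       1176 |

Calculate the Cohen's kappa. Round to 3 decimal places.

0.575

Observed agreement pₒ = trace/N = 2571/3662 = 0.7021
Expected agreement pₑ = Σ (rowᵢ·colᵢ)/N² = (1249·1146 + 572·536 + 444·514 + 1397·1466)/3662² = 0.2993
κ = (pₒ − pₑ)/(1 − pₑ) = (0.7021 − 0.2993)/(1 − 0.2993) = 0.575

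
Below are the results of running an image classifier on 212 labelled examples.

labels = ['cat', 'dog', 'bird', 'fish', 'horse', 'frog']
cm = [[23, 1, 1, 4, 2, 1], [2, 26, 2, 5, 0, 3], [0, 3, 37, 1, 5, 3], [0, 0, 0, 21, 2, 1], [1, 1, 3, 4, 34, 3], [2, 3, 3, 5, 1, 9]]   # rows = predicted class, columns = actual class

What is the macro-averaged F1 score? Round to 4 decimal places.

Per-class F1 score (2·TP/(2·TP+FP+FN)):
  cat: TP=23, FP=1+1+4+2+1=9, FN=2+0+0+1+2=5 → 46/60 = 0.76667
  dog: TP=26, FP=2+2+5+0+3=12, FN=1+3+0+1+3=8 → 52/72 = 0.72222
  bird: TP=37, FP=0+3+1+5+3=12, FN=1+2+0+3+3=9 → 74/95 = 0.77895
  fish: TP=21, FP=0+0+0+2+1=3, FN=4+5+1+4+5=19 → 42/64 = 0.65625
  horse: TP=34, FP=1+1+3+4+3=12, FN=2+0+5+2+1=10 → 68/90 = 0.75556
  frog: TP=9, FP=2+3+3+5+1=14, FN=1+3+3+1+3=11 → 18/43 = 0.41860
Macro-F1 score = mean = (0.76667 + 0.72222 + 0.77895 + 0.65625 + 0.75556 + 0.41860) / 6 = 0.6830

0.6830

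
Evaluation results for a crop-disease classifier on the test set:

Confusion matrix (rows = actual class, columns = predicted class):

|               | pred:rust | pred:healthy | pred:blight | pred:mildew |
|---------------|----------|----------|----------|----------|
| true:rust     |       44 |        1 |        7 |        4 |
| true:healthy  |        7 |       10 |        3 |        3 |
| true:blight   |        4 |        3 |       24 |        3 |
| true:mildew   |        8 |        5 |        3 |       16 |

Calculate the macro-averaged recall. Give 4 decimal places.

0.6066

Per-class recall (TP/(TP+FN)):
  rust: TP=44, FN=1+7+4=12 → 44/56 = 0.78571
  healthy: TP=10, FN=7+3+3=13 → 10/23 = 0.43478
  blight: TP=24, FN=4+3+3=10 → 24/34 = 0.70588
  mildew: TP=16, FN=8+5+3=16 → 16/32 = 0.50000
Macro-recall = mean = (0.78571 + 0.43478 + 0.70588 + 0.50000) / 4 = 0.6066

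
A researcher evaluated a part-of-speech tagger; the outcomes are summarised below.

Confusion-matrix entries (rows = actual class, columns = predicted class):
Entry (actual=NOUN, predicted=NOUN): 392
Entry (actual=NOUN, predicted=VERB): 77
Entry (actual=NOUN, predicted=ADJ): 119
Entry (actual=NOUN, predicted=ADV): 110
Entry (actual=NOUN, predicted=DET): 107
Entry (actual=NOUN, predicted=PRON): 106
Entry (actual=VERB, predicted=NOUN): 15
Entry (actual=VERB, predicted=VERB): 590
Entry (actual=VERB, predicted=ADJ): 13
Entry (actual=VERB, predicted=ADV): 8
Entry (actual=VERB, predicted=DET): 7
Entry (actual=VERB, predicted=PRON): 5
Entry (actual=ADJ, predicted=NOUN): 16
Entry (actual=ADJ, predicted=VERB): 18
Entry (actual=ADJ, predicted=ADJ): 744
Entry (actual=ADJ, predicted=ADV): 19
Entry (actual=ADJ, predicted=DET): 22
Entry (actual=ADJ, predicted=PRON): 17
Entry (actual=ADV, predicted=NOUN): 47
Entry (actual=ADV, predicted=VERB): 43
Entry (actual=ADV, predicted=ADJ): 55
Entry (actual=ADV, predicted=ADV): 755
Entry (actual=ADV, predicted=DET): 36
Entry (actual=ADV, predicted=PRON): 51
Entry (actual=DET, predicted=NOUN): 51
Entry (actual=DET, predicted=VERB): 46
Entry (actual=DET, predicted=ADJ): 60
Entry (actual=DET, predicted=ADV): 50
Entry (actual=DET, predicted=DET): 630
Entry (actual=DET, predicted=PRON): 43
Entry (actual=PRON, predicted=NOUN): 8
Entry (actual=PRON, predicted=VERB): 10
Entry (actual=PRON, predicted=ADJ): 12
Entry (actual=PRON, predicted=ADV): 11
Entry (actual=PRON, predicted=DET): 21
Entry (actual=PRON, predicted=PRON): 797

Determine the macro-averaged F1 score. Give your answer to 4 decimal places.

Per-class F1 score (2·TP/(2·TP+FP+FN)):
  NOUN: TP=392, FP=15+16+47+51+8=137, FN=77+119+110+107+106=519 → 784/1440 = 0.54444
  VERB: TP=590, FP=77+18+43+46+10=194, FN=15+13+8+7+5=48 → 1180/1422 = 0.82982
  ADJ: TP=744, FP=119+13+55+60+12=259, FN=16+18+19+22+17=92 → 1488/1839 = 0.80914
  ADV: TP=755, FP=110+8+19+50+11=198, FN=47+43+55+36+51=232 → 1510/1940 = 0.77835
  DET: TP=630, FP=107+7+22+36+21=193, FN=51+46+60+50+43=250 → 1260/1703 = 0.73987
  PRON: TP=797, FP=106+5+17+51+43=222, FN=8+10+12+11+21=62 → 1594/1878 = 0.84878
Macro-F1 score = mean = (0.54444 + 0.82982 + 0.80914 + 0.77835 + 0.73987 + 0.84878) / 6 = 0.7584

0.7584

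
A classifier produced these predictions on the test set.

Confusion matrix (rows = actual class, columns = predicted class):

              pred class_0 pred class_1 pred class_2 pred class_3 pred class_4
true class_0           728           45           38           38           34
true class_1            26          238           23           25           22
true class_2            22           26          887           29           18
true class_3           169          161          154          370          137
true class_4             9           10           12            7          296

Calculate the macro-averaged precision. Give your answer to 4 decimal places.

Per-class precision (TP/(TP+FP)):
  class_0: TP=728, FP=26+22+169+9=226 → 728/954 = 0.76310
  class_1: TP=238, FP=45+26+161+10=242 → 238/480 = 0.49583
  class_2: TP=887, FP=38+23+154+12=227 → 887/1114 = 0.79623
  class_3: TP=370, FP=38+25+29+7=99 → 370/469 = 0.78891
  class_4: TP=296, FP=34+22+18+137=211 → 296/507 = 0.58383
Macro-precision = mean = (0.76310 + 0.49583 + 0.79623 + 0.78891 + 0.58383) / 5 = 0.6856

0.6856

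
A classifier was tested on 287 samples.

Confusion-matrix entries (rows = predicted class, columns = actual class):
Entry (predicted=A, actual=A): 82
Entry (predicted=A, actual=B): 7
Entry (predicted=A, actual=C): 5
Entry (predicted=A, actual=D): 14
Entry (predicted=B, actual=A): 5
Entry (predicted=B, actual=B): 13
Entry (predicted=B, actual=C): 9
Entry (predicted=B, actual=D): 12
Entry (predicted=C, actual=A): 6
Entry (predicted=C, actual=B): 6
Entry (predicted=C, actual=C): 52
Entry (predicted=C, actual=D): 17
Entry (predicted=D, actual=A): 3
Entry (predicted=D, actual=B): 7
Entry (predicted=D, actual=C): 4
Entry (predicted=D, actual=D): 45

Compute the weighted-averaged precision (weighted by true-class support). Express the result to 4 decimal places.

0.6827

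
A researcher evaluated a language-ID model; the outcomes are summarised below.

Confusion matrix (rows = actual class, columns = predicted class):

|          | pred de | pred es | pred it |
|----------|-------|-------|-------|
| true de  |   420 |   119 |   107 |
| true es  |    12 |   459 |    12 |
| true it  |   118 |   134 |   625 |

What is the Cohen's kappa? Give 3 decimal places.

Observed agreement pₒ = trace/N = 1504/2006 = 0.7498
Expected agreement pₑ = Σ (rowᵢ·colᵢ)/N² = (646·550 + 483·712 + 877·744)/2006² = 0.3359
κ = (pₒ − pₑ)/(1 − pₑ) = (0.7498 − 0.3359)/(1 − 0.3359) = 0.623

0.623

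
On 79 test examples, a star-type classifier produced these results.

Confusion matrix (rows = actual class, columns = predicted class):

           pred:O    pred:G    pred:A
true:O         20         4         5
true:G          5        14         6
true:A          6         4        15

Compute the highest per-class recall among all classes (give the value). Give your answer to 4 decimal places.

Per-class recall (TP/(TP+FN)):
  O: TP=20, FN=4+5=9 → 20/29 = 0.68966
  G: TP=14, FN=5+6=11 → 14/25 = 0.56000
  A: TP=15, FN=6+4=10 → 15/25 = 0.60000
Highest is class 'O' with recall = 0.6897.

0.6897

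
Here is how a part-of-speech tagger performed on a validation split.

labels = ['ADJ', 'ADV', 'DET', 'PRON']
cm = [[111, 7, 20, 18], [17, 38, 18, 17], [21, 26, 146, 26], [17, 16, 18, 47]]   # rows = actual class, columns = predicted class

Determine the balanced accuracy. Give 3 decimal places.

0.570

Balanced accuracy = mean of per-class recall.
  ADJ: recall = 111/156 = 0.7115
  ADV: recall = 38/90 = 0.4222
  DET: recall = 146/219 = 0.6667
  PRON: recall = 47/98 = 0.4796
Mean = (0.7115 + 0.4222 + 0.6667 + 0.4796) / 4 = 0.570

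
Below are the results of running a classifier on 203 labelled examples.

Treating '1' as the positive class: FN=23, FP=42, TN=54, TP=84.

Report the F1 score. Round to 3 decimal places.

0.721

Precision = TP/(TP+FP) = 84/126 = 0.6667
Recall = TP/(TP+FN) = 84/107 = 0.7850
F1 = 2·TP/(2·TP+FP+FN) = 168/233 = 0.721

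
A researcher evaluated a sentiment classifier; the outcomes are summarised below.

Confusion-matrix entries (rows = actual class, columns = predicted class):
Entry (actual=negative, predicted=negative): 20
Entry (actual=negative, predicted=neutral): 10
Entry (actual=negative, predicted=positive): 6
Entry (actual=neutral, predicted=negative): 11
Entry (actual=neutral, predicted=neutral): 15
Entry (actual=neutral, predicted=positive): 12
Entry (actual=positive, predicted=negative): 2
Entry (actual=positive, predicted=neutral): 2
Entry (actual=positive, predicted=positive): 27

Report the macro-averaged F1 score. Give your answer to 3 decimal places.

0.584

Per-class F1 score (2·TP/(2·TP+FP+FN)):
  negative: TP=20, FP=11+2=13, FN=10+6=16 → 40/69 = 0.5797
  neutral: TP=15, FP=10+2=12, FN=11+12=23 → 30/65 = 0.4615
  positive: TP=27, FP=6+12=18, FN=2+2=4 → 54/76 = 0.7105
Macro-F1 score = mean = (0.5797 + 0.4615 + 0.7105) / 3 = 0.584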